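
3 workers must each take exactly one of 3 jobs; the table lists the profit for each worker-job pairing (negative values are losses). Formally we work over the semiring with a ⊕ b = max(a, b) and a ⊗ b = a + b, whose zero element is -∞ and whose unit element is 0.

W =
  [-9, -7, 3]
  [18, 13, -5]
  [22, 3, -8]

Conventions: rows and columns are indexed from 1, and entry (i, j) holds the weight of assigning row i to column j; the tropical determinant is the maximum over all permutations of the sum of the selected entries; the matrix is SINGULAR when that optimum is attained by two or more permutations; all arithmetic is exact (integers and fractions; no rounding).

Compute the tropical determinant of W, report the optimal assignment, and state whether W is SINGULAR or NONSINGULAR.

σ = (1, 2, 3): (-9) + 13 + (-8) = -4
σ = (1, 3, 2): (-9) + (-5) + 3 = -11
σ = (2, 1, 3): (-7) + 18 + (-8) = 3
σ = (2, 3, 1): (-7) + (-5) + 22 = 10
σ = (3, 1, 2): 3 + 18 + 3 = 24
σ = (3, 2, 1): 3 + 13 + 22 = 38
Optimal value attained by: σ = (3, 2, 1).
Answer: det⊕(W) = 38; verdict: NONSINGULAR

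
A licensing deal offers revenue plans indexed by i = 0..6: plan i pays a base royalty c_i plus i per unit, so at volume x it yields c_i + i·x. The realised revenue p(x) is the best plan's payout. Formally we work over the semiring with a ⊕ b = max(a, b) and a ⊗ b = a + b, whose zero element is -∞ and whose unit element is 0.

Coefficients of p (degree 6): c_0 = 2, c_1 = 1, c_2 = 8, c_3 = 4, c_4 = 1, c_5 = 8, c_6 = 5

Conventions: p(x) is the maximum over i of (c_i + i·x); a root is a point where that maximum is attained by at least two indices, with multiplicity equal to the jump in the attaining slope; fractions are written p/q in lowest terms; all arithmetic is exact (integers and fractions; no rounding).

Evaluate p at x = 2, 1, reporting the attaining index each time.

p(2) = max(2+0·2=2, 1+1·2=3, 8+2·2=12, 4+3·2=10, 1+4·2=9, 8+5·2=18, 5+6·2=17) = 18 (attained by i=5)
p(1) = max(2+0·1=2, 1+1·1=2, 8+2·1=10, 4+3·1=7, 1+4·1=5, 8+5·1=13, 5+6·1=11) = 13 (attained by i=5)
Answer: p(2) = 18; p(1) = 13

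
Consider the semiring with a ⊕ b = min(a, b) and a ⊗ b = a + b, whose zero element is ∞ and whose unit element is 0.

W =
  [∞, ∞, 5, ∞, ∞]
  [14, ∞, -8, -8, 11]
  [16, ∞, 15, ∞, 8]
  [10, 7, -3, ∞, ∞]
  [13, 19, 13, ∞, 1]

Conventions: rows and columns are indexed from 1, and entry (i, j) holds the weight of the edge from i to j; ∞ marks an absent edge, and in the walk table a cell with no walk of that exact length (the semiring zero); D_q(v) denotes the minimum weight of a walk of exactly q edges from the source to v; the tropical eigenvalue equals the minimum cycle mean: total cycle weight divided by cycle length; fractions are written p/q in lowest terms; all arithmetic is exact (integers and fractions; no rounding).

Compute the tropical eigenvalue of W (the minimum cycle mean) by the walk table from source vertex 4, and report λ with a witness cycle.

q=0: [∞, ∞, ∞, 0, ∞]
q=1: [10, 7, -3, ∞, ∞]
q=2: [13, ∞, -1, -1, 5]
q=3: [9, 6, -4, ∞, 6]
q=4: [12, 25, -2, -2, 4]
q=5: [8, 5, -5, 17, 5]
Optimal cycle mean attained by: cycle 2->4->2, total (-8) + 7, length 2.
Answer: λ = -1/2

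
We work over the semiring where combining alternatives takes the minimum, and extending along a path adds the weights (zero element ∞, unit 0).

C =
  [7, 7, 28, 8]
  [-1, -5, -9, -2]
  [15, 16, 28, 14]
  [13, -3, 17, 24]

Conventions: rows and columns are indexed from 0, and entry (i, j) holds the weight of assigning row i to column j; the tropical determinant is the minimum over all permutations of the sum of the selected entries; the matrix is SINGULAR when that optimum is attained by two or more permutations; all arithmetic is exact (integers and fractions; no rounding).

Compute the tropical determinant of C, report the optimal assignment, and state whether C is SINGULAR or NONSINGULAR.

σ = (0, 1, 2, 3): 7 + (-5) + 28 + 24 = 54
σ = (0, 1, 3, 2): 7 + (-5) + 14 + 17 = 33
σ = (0, 2, 1, 3): 7 + (-9) + 16 + 24 = 38
σ = (0, 2, 3, 1): 7 + (-9) + 14 + (-3) = 9
σ = (0, 3, 1, 2): 7 + (-2) + 16 + 17 = 38
σ = (0, 3, 2, 1): 7 + (-2) + 28 + (-3) = 30
σ = (1, 0, 2, 3): 7 + (-1) + 28 + 24 = 58
σ = (1, 0, 3, 2): 7 + (-1) + 14 + 17 = 37
σ = (1, 2, 0, 3): 7 + (-9) + 15 + 24 = 37
σ = (1, 2, 3, 0): 7 + (-9) + 14 + 13 = 25
σ = (1, 3, 0, 2): 7 + (-2) + 15 + 17 = 37
σ = (1, 3, 2, 0): 7 + (-2) + 28 + 13 = 46
σ = (2, 0, 1, 3): 28 + (-1) + 16 + 24 = 67
σ = (2, 0, 3, 1): 28 + (-1) + 14 + (-3) = 38
σ = (2, 1, 0, 3): 28 + (-5) + 15 + 24 = 62
σ = (2, 1, 3, 0): 28 + (-5) + 14 + 13 = 50
σ = (2, 3, 0, 1): 28 + (-2) + 15 + (-3) = 38
σ = (2, 3, 1, 0): 28 + (-2) + 16 + 13 = 55
σ = (3, 0, 1, 2): 8 + (-1) + 16 + 17 = 40
σ = (3, 0, 2, 1): 8 + (-1) + 28 + (-3) = 32
σ = (3, 1, 0, 2): 8 + (-5) + 15 + 17 = 35
σ = (3, 1, 2, 0): 8 + (-5) + 28 + 13 = 44
σ = (3, 2, 0, 1): 8 + (-9) + 15 + (-3) = 11
σ = (3, 2, 1, 0): 8 + (-9) + 16 + 13 = 28
Optimal value attained by: σ = (0, 2, 3, 1).
Answer: det⊕(C) = 9; verdict: NONSINGULAR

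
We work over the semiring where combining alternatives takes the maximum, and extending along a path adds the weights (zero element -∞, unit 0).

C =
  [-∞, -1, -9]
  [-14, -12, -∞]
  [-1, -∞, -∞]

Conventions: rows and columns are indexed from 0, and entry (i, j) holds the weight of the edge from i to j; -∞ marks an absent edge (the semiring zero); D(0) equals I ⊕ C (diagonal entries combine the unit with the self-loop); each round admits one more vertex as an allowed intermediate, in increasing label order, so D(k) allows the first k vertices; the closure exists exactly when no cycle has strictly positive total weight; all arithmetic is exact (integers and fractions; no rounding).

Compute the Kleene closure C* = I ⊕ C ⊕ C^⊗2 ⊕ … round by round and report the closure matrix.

D(0):
  [0, -1, -9]
  [-14, 0, -∞]
  [-1, -∞, 0]
D(1):
  [0, -1, -9]
  [-14, 0, -23]
  [-1, -2, 0]
D(2):
  [0, -1, -9]
  [-14, 0, -23]
  [-1, -2, 0]
D(3):
  [0, -1, -9]
  [-14, 0, -23]
  [-1, -2, 0]
Answer: C* = [[0, -1, -9], [-14, 0, -23], [-1, -2, 0]]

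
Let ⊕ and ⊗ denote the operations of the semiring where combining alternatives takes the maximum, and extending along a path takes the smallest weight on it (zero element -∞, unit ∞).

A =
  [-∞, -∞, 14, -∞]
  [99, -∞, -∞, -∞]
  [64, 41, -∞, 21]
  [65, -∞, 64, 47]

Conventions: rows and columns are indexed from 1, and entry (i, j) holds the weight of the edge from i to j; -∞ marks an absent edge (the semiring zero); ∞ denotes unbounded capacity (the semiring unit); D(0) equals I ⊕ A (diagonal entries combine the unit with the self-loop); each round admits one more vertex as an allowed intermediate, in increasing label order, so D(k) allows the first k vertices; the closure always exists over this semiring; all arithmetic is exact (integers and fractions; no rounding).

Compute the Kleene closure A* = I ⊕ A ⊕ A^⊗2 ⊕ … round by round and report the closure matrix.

D(0):
  [∞, -∞, 14, -∞]
  [99, ∞, -∞, -∞]
  [64, 41, ∞, 21]
  [65, -∞, 64, ∞]
D(1):
  [∞, -∞, 14, -∞]
  [99, ∞, 14, -∞]
  [64, 41, ∞, 21]
  [65, -∞, 64, ∞]
D(2):
  [∞, -∞, 14, -∞]
  [99, ∞, 14, -∞]
  [64, 41, ∞, 21]
  [65, -∞, 64, ∞]
D(3):
  [∞, 14, 14, 14]
  [99, ∞, 14, 14]
  [64, 41, ∞, 21]
  [65, 41, 64, ∞]
D(4):
  [∞, 14, 14, 14]
  [99, ∞, 14, 14]
  [64, 41, ∞, 21]
  [65, 41, 64, ∞]
Answer: A* = [[∞, 14, 14, 14], [99, ∞, 14, 14], [64, 41, ∞, 21], [65, 41, 64, ∞]]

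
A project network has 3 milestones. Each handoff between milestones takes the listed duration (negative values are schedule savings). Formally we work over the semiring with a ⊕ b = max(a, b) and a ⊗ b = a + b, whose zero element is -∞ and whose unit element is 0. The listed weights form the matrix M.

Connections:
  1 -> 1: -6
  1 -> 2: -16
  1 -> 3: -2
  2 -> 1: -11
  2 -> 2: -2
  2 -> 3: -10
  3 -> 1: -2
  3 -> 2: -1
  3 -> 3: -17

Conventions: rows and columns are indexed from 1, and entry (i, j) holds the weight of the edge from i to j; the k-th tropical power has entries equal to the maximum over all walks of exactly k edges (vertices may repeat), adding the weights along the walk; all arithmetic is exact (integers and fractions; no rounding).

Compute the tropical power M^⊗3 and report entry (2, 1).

M^⊗2:
  [-4, -3, -8]
  [-12, -4, -12]
  [-8, -3, -4]
M^⊗3:
  [-10, -5, -6]
  [-14, -6, -14]
  [-6, -5, -10]
Key observation: the optimum is the walk 2->2->3->1, with weight (-2) + (-10) + (-2) = -14.
Optimal value attained by: walk 2->2->3->1.
Answer: (M^⊗3)[2][1] = -14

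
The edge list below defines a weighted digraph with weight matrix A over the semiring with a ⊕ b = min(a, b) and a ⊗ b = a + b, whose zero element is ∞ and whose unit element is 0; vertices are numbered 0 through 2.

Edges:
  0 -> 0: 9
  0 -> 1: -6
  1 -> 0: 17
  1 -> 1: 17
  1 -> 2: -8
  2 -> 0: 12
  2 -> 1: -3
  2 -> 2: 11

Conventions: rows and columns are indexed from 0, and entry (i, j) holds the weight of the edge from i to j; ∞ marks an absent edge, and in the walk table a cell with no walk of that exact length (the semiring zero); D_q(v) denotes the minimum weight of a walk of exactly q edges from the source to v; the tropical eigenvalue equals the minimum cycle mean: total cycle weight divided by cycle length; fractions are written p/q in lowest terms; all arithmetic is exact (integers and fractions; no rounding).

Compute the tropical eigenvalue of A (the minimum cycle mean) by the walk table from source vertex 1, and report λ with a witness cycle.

q=0: [∞, 0, ∞]
q=1: [17, 17, -8]
q=2: [4, -11, 3]
q=3: [6, -2, -19]
Optimal cycle mean attained by: cycle 1->2->1, total (-8) + (-3), length 2.
Answer: λ = -11/2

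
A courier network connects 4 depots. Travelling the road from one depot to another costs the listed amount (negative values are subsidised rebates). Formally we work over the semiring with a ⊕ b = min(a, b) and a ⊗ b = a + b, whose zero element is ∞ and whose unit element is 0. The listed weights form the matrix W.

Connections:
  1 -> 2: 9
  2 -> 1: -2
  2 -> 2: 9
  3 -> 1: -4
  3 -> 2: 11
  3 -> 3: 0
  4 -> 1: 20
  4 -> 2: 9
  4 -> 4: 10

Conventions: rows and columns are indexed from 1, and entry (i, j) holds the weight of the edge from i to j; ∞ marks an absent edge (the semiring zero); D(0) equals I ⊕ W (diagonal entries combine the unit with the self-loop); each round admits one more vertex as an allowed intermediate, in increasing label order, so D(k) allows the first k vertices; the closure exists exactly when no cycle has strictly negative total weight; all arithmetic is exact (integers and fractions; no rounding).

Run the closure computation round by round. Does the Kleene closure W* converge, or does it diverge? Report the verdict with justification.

D(0):
  [0, 9, ∞, ∞]
  [-2, 0, ∞, ∞]
  [-4, 11, 0, ∞]
  [20, 9, ∞, 0]
D(1):
  [0, 9, ∞, ∞]
  [-2, 0, ∞, ∞]
  [-4, 5, 0, ∞]
  [20, 9, ∞, 0]
D(2):
  [0, 9, ∞, ∞]
  [-2, 0, ∞, ∞]
  [-4, 5, 0, ∞]
  [7, 9, ∞, 0]
D(3):
  [0, 9, ∞, ∞]
  [-2, 0, ∞, ∞]
  [-4, 5, 0, ∞]
  [7, 9, ∞, 0]
D(4):
  [0, 9, ∞, ∞]
  [-2, 0, ∞, ∞]
  [-4, 5, 0, ∞]
  [7, 9, ∞, 0]
Key observation: every diagonal entry stays at the unit through all rounds, so no improving cycle exists.
Answer: CONVERGES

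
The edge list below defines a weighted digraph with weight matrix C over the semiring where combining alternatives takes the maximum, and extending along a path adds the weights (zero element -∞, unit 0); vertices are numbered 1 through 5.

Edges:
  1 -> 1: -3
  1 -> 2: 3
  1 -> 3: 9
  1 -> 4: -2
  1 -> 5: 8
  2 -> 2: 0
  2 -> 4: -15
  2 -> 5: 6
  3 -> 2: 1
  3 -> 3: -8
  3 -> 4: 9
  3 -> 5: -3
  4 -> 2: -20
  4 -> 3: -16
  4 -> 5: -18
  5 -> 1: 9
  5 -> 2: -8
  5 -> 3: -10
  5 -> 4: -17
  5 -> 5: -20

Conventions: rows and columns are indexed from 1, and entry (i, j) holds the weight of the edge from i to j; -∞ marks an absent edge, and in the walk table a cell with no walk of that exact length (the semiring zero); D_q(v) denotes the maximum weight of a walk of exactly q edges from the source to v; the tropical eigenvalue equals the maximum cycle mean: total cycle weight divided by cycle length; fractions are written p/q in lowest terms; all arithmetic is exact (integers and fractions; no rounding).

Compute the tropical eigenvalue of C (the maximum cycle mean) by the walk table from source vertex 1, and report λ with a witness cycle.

q=0: [0, -∞, -∞, -∞, -∞]
q=1: [-3, 3, 9, -2, 8]
q=2: [17, 10, 6, 18, 9]
q=3: [18, 20, 26, 15, 25]
q=4: [34, 27, 27, 35, 26]
q=5: [35, 37, 43, 36, 42]
Optimal cycle mean attained by: cycle 1->5->1, total 8 + 9, length 2.
Answer: λ = 17/2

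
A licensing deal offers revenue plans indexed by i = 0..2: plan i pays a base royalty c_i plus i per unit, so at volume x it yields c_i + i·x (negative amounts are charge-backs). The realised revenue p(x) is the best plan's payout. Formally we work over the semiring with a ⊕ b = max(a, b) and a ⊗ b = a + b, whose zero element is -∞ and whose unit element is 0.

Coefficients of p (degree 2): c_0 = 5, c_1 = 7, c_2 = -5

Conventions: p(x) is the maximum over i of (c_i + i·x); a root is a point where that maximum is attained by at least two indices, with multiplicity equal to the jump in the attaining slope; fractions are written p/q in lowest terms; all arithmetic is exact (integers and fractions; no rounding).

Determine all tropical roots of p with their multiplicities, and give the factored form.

hull edge (i=0, c=5) to (i=1, c=7): slope 2, span 1
hull edge (i=1, c=7) to (i=2, c=-5): slope -12, span 1
Factored form: p(x) = -5 ⊗ (x ⊕ (-2)) ⊗ (x ⊕ 12)
Answer: roots = -2 (mult 1), 12 (mult 1)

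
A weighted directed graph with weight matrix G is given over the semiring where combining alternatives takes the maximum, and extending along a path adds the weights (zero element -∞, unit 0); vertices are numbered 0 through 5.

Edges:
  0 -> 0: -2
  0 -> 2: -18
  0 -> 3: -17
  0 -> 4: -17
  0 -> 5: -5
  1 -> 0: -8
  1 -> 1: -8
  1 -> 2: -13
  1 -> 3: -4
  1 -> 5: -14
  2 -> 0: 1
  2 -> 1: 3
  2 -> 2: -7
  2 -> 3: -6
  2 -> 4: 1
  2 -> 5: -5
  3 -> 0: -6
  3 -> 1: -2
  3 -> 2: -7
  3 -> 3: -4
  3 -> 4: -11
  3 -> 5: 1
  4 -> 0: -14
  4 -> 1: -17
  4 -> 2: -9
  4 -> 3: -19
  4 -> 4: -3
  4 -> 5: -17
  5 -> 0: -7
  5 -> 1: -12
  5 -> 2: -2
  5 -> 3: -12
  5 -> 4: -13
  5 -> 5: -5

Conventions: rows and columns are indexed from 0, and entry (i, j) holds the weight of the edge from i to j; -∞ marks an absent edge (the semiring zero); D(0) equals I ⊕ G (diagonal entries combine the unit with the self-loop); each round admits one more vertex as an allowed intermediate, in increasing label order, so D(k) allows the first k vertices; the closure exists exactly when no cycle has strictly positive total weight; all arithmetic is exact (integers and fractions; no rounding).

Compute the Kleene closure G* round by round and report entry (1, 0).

D(0):
  [0, -∞, -18, -17, -17, -5]
  [-8, 0, -13, -4, -∞, -14]
  [1, 3, 0, -6, 1, -5]
  [-6, -2, -7, 0, -11, 1]
  [-14, -17, -9, -19, 0, -17]
  [-7, -12, -2, -12, -13, 0]
D(1):
  [0, -∞, -18, -17, -17, -5]
  [-8, 0, -13, -4, -25, -13]
  [1, 3, 0, -6, 1, -4]
  [-6, -2, -7, 0, -11, 1]
  [-14, -17, -9, -19, 0, -17]
  [-7, -12, -2, -12, -13, 0]
D(2):
  [0, -∞, -18, -17, -17, -5]
  [-8, 0, -13, -4, -25, -13]
  [1, 3, 0, -1, 1, -4]
  [-6, -2, -7, 0, -11, 1]
  [-14, -17, -9, -19, 0, -17]
  [-7, -12, -2, -12, -13, 0]
D(3):
  [0, -15, -18, -17, -17, -5]
  [-8, 0, -13, -4, -12, -13]
  [1, 3, 0, -1, 1, -4]
  [-6, -2, -7, 0, -6, 1]
  [-8, -6, -9, -10, 0, -13]
  [-1, 1, -2, -3, -1, 0]
D(4):
  [0, -15, -18, -17, -17, -5]
  [-8, 0, -11, -4, -10, -3]
  [1, 3, 0, -1, 1, 0]
  [-6, -2, -7, 0, -6, 1]
  [-8, -6, -9, -10, 0, -9]
  [-1, 1, -2, -3, -1, 0]
D(5):
  [0, -15, -18, -17, -17, -5]
  [-8, 0, -11, -4, -10, -3]
  [1, 3, 0, -1, 1, 0]
  [-6, -2, -7, 0, -6, 1]
  [-8, -6, -9, -10, 0, -9]
  [-1, 1, -2, -3, -1, 0]
D(6):
  [0, -4, -7, -8, -6, -5]
  [-4, 0, -5, -4, -4, -3]
  [1, 3, 0, -1, 1, 0]
  [0, 2, -1, 0, 0, 1]
  [-8, -6, -9, -10, 0, -9]
  [-1, 1, -2, -3, -1, 0]
Answer: G*[1][0] = -4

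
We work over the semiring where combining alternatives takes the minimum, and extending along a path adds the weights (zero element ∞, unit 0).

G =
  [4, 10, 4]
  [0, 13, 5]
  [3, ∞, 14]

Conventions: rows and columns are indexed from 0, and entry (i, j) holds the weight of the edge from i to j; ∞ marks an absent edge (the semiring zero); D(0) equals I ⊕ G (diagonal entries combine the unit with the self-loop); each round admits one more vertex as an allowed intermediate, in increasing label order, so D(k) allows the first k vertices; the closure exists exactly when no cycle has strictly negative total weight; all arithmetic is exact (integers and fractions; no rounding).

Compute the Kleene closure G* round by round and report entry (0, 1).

D(0):
  [0, 10, 4]
  [0, 0, 5]
  [3, ∞, 0]
D(1):
  [0, 10, 4]
  [0, 0, 4]
  [3, 13, 0]
D(2):
  [0, 10, 4]
  [0, 0, 4]
  [3, 13, 0]
D(3):
  [0, 10, 4]
  [0, 0, 4]
  [3, 13, 0]
Answer: G*[0][1] = 10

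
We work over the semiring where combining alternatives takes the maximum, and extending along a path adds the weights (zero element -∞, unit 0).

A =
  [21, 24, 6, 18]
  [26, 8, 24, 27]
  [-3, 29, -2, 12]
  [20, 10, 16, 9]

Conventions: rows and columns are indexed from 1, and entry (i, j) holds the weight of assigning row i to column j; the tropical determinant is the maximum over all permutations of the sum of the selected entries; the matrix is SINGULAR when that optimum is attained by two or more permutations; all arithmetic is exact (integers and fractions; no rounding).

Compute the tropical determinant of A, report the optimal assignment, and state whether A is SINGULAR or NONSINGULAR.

σ = (1, 2, 3, 4): 21 + 8 + (-2) + 9 = 36
σ = (1, 2, 4, 3): 21 + 8 + 12 + 16 = 57
σ = (1, 3, 2, 4): 21 + 24 + 29 + 9 = 83
σ = (1, 3, 4, 2): 21 + 24 + 12 + 10 = 67
σ = (1, 4, 2, 3): 21 + 27 + 29 + 16 = 93
σ = (1, 4, 3, 2): 21 + 27 + (-2) + 10 = 56
σ = (2, 1, 3, 4): 24 + 26 + (-2) + 9 = 57
σ = (2, 1, 4, 3): 24 + 26 + 12 + 16 = 78
σ = (2, 3, 1, 4): 24 + 24 + (-3) + 9 = 54
σ = (2, 3, 4, 1): 24 + 24 + 12 + 20 = 80
σ = (2, 4, 1, 3): 24 + 27 + (-3) + 16 = 64
σ = (2, 4, 3, 1): 24 + 27 + (-2) + 20 = 69
σ = (3, 1, 2, 4): 6 + 26 + 29 + 9 = 70
σ = (3, 1, 4, 2): 6 + 26 + 12 + 10 = 54
σ = (3, 2, 1, 4): 6 + 8 + (-3) + 9 = 20
σ = (3, 2, 4, 1): 6 + 8 + 12 + 20 = 46
σ = (3, 4, 1, 2): 6 + 27 + (-3) + 10 = 40
σ = (3, 4, 2, 1): 6 + 27 + 29 + 20 = 82
σ = (4, 1, 2, 3): 18 + 26 + 29 + 16 = 89
σ = (4, 1, 3, 2): 18 + 26 + (-2) + 10 = 52
σ = (4, 2, 1, 3): 18 + 8 + (-3) + 16 = 39
σ = (4, 2, 3, 1): 18 + 8 + (-2) + 20 = 44
σ = (4, 3, 1, 2): 18 + 24 + (-3) + 10 = 49
σ = (4, 3, 2, 1): 18 + 24 + 29 + 20 = 91
Optimal value attained by: σ = (1, 4, 2, 3).
Answer: det⊕(A) = 93; verdict: NONSINGULAR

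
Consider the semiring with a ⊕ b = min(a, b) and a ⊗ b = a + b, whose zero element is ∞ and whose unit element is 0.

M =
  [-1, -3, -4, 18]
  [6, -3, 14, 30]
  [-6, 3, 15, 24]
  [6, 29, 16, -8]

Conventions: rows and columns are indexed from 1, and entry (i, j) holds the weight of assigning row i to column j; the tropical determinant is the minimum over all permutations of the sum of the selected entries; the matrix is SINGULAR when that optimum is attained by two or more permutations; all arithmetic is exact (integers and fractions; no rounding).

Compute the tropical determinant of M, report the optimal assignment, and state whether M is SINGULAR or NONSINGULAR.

σ = (1, 2, 3, 4): (-1) + (-3) + 15 + (-8) = 3
σ = (1, 2, 4, 3): (-1) + (-3) + 24 + 16 = 36
σ = (1, 3, 2, 4): (-1) + 14 + 3 + (-8) = 8
σ = (1, 3, 4, 2): (-1) + 14 + 24 + 29 = 66
σ = (1, 4, 2, 3): (-1) + 30 + 3 + 16 = 48
σ = (1, 4, 3, 2): (-1) + 30 + 15 + 29 = 73
σ = (2, 1, 3, 4): (-3) + 6 + 15 + (-8) = 10
σ = (2, 1, 4, 3): (-3) + 6 + 24 + 16 = 43
σ = (2, 3, 1, 4): (-3) + 14 + (-6) + (-8) = -3
σ = (2, 3, 4, 1): (-3) + 14 + 24 + 6 = 41
σ = (2, 4, 1, 3): (-3) + 30 + (-6) + 16 = 37
σ = (2, 4, 3, 1): (-3) + 30 + 15 + 6 = 48
σ = (3, 1, 2, 4): (-4) + 6 + 3 + (-8) = -3
σ = (3, 1, 4, 2): (-4) + 6 + 24 + 29 = 55
σ = (3, 2, 1, 4): (-4) + (-3) + (-6) + (-8) = -21
σ = (3, 2, 4, 1): (-4) + (-3) + 24 + 6 = 23
σ = (3, 4, 1, 2): (-4) + 30 + (-6) + 29 = 49
σ = (3, 4, 2, 1): (-4) + 30 + 3 + 6 = 35
σ = (4, 1, 2, 3): 18 + 6 + 3 + 16 = 43
σ = (4, 1, 3, 2): 18 + 6 + 15 + 29 = 68
σ = (4, 2, 1, 3): 18 + (-3) + (-6) + 16 = 25
σ = (4, 2, 3, 1): 18 + (-3) + 15 + 6 = 36
σ = (4, 3, 1, 2): 18 + 14 + (-6) + 29 = 55
σ = (4, 3, 2, 1): 18 + 14 + 3 + 6 = 41
Optimal value attained by: σ = (3, 2, 1, 4).
Answer: det⊕(M) = -21; verdict: NONSINGULAR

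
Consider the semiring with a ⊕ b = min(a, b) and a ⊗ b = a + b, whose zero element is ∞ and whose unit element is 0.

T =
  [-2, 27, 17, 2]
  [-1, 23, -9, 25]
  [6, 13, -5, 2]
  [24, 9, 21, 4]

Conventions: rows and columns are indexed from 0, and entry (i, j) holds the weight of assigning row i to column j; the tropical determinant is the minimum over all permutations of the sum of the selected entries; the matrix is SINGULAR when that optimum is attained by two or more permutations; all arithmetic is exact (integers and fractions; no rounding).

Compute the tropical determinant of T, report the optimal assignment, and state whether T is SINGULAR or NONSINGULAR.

σ = (0, 1, 2, 3): (-2) + 23 + (-5) + 4 = 20
σ = (0, 1, 3, 2): (-2) + 23 + 2 + 21 = 44
σ = (0, 2, 1, 3): (-2) + (-9) + 13 + 4 = 6
σ = (0, 2, 3, 1): (-2) + (-9) + 2 + 9 = 0
σ = (0, 3, 1, 2): (-2) + 25 + 13 + 21 = 57
σ = (0, 3, 2, 1): (-2) + 25 + (-5) + 9 = 27
σ = (1, 0, 2, 3): 27 + (-1) + (-5) + 4 = 25
σ = (1, 0, 3, 2): 27 + (-1) + 2 + 21 = 49
σ = (1, 2, 0, 3): 27 + (-9) + 6 + 4 = 28
σ = (1, 2, 3, 0): 27 + (-9) + 2 + 24 = 44
σ = (1, 3, 0, 2): 27 + 25 + 6 + 21 = 79
σ = (1, 3, 2, 0): 27 + 25 + (-5) + 24 = 71
σ = (2, 0, 1, 3): 17 + (-1) + 13 + 4 = 33
σ = (2, 0, 3, 1): 17 + (-1) + 2 + 9 = 27
σ = (2, 1, 0, 3): 17 + 23 + 6 + 4 = 50
σ = (2, 1, 3, 0): 17 + 23 + 2 + 24 = 66
σ = (2, 3, 0, 1): 17 + 25 + 6 + 9 = 57
σ = (2, 3, 1, 0): 17 + 25 + 13 + 24 = 79
σ = (3, 0, 1, 2): 2 + (-1) + 13 + 21 = 35
σ = (3, 0, 2, 1): 2 + (-1) + (-5) + 9 = 5
σ = (3, 1, 0, 2): 2 + 23 + 6 + 21 = 52
σ = (3, 1, 2, 0): 2 + 23 + (-5) + 24 = 44
σ = (3, 2, 0, 1): 2 + (-9) + 6 + 9 = 8
σ = (3, 2, 1, 0): 2 + (-9) + 13 + 24 = 30
Optimal value attained by: σ = (0, 2, 3, 1).
Answer: det⊕(T) = 0; verdict: NONSINGULAR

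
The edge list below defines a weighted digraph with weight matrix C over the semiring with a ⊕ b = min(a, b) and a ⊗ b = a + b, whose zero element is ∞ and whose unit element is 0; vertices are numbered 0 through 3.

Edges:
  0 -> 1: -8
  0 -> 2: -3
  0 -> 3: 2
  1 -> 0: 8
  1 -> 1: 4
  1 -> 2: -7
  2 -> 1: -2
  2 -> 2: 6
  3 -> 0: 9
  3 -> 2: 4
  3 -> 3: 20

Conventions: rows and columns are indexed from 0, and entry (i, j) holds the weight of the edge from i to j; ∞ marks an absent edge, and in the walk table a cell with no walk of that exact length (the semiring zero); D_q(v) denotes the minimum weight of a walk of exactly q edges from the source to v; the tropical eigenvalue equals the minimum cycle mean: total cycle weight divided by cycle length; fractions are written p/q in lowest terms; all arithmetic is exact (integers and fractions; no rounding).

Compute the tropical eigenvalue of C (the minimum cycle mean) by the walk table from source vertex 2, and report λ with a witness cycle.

q=0: [∞, ∞, 0, ∞]
q=1: [∞, -2, 6, ∞]
q=2: [6, 2, -9, ∞]
q=3: [10, -11, -5, 8]
q=4: [-3, -7, -18, 12]
Optimal cycle mean attained by: cycle 1->2->1, total (-7) + (-2), length 2.
Answer: λ = -9/2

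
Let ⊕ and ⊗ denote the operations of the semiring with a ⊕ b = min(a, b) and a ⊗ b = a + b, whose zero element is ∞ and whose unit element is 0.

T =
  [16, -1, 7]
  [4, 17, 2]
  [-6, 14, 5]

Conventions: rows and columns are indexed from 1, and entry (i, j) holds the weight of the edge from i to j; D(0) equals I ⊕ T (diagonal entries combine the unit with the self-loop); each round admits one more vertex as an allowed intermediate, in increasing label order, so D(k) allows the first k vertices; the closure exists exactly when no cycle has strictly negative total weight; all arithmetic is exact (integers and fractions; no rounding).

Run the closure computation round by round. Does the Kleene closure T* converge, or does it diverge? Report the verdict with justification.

D(0):
  [0, -1, 7]
  [4, 0, 2]
  [-6, 14, 0]
D(1):
  [0, -1, 7]
  [4, 0, 2]
  [-6, -7, 0]
Detection: at round 2, diagonal entry (3, 3) turns strictly negative.
Key observation: the cycle 3->1->2->3 has total weight (-6) + (-1) + 2, which is strictly negative.
Answer: DIVERGES — negative cycle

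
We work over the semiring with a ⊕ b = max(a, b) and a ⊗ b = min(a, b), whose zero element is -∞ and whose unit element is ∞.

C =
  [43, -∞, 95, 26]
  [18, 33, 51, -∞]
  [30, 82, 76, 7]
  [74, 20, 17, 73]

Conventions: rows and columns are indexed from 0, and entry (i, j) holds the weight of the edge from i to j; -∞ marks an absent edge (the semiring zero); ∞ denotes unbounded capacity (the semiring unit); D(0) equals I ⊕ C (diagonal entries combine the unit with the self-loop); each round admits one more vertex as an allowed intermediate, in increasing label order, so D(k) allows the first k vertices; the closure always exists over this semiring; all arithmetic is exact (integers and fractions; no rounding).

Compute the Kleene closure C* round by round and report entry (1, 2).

D(0):
  [∞, -∞, 95, 26]
  [18, ∞, 51, -∞]
  [30, 82, ∞, 7]
  [74, 20, 17, ∞]
D(1):
  [∞, -∞, 95, 26]
  [18, ∞, 51, 18]
  [30, 82, ∞, 26]
  [74, 20, 74, ∞]
D(2):
  [∞, -∞, 95, 26]
  [18, ∞, 51, 18]
  [30, 82, ∞, 26]
  [74, 20, 74, ∞]
D(3):
  [∞, 82, 95, 26]
  [30, ∞, 51, 26]
  [30, 82, ∞, 26]
  [74, 74, 74, ∞]
D(4):
  [∞, 82, 95, 26]
  [30, ∞, 51, 26]
  [30, 82, ∞, 26]
  [74, 74, 74, ∞]
Answer: C*[1][2] = 51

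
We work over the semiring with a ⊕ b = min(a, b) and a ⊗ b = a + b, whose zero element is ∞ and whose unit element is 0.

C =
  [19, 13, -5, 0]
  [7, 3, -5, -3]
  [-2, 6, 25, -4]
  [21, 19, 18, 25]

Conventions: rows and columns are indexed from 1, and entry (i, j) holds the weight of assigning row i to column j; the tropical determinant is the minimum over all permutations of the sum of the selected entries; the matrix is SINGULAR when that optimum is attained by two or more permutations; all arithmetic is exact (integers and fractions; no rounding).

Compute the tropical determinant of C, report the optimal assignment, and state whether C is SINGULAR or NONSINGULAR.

σ = (1, 2, 3, 4): 19 + 3 + 25 + 25 = 72
σ = (1, 2, 4, 3): 19 + 3 + (-4) + 18 = 36
σ = (1, 3, 2, 4): 19 + (-5) + 6 + 25 = 45
σ = (1, 3, 4, 2): 19 + (-5) + (-4) + 19 = 29
σ = (1, 4, 2, 3): 19 + (-3) + 6 + 18 = 40
σ = (1, 4, 3, 2): 19 + (-3) + 25 + 19 = 60
σ = (2, 1, 3, 4): 13 + 7 + 25 + 25 = 70
σ = (2, 1, 4, 3): 13 + 7 + (-4) + 18 = 34
σ = (2, 3, 1, 4): 13 + (-5) + (-2) + 25 = 31
σ = (2, 3, 4, 1): 13 + (-5) + (-4) + 21 = 25
σ = (2, 4, 1, 3): 13 + (-3) + (-2) + 18 = 26
σ = (2, 4, 3, 1): 13 + (-3) + 25 + 21 = 56
σ = (3, 1, 2, 4): (-5) + 7 + 6 + 25 = 33
σ = (3, 1, 4, 2): (-5) + 7 + (-4) + 19 = 17
σ = (3, 2, 1, 4): (-5) + 3 + (-2) + 25 = 21
σ = (3, 2, 4, 1): (-5) + 3 + (-4) + 21 = 15
σ = (3, 4, 1, 2): (-5) + (-3) + (-2) + 19 = 9
σ = (3, 4, 2, 1): (-5) + (-3) + 6 + 21 = 19
σ = (4, 1, 2, 3): 0 + 7 + 6 + 18 = 31
σ = (4, 1, 3, 2): 0 + 7 + 25 + 19 = 51
σ = (4, 2, 1, 3): 0 + 3 + (-2) + 18 = 19
σ = (4, 2, 3, 1): 0 + 3 + 25 + 21 = 49
σ = (4, 3, 1, 2): 0 + (-5) + (-2) + 19 = 12
σ = (4, 3, 2, 1): 0 + (-5) + 6 + 21 = 22
Optimal value attained by: σ = (3, 4, 1, 2).
Answer: det⊕(C) = 9; verdict: NONSINGULAR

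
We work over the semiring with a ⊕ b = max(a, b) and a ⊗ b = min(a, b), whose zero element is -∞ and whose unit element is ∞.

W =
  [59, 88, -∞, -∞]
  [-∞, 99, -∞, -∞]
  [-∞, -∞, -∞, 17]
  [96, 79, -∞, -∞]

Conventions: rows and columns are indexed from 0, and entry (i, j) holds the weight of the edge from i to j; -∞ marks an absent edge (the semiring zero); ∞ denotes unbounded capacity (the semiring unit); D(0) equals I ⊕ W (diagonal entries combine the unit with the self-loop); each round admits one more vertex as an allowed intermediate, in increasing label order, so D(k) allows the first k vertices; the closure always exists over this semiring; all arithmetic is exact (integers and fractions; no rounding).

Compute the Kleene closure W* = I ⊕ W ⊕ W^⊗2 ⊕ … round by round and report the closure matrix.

D(0):
  [∞, 88, -∞, -∞]
  [-∞, ∞, -∞, -∞]
  [-∞, -∞, ∞, 17]
  [96, 79, -∞, ∞]
D(1):
  [∞, 88, -∞, -∞]
  [-∞, ∞, -∞, -∞]
  [-∞, -∞, ∞, 17]
  [96, 88, -∞, ∞]
D(2):
  [∞, 88, -∞, -∞]
  [-∞, ∞, -∞, -∞]
  [-∞, -∞, ∞, 17]
  [96, 88, -∞, ∞]
D(3):
  [∞, 88, -∞, -∞]
  [-∞, ∞, -∞, -∞]
  [-∞, -∞, ∞, 17]
  [96, 88, -∞, ∞]
D(4):
  [∞, 88, -∞, -∞]
  [-∞, ∞, -∞, -∞]
  [17, 17, ∞, 17]
  [96, 88, -∞, ∞]
Answer: W* = [[∞, 88, -∞, -∞], [-∞, ∞, -∞, -∞], [17, 17, ∞, 17], [96, 88, -∞, ∞]]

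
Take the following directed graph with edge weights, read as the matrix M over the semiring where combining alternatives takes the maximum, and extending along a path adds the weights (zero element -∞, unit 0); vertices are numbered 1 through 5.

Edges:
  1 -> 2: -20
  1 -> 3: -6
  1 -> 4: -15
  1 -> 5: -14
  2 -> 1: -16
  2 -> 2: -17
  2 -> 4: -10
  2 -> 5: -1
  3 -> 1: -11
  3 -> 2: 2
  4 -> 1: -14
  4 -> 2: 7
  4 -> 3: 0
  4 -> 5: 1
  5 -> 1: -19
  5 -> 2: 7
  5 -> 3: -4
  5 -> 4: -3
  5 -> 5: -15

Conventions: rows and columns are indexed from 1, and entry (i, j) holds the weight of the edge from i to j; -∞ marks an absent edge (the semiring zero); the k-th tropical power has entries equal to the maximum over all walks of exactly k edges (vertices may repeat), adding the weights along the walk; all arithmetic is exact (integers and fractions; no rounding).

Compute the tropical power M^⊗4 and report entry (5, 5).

M^⊗2:
  [-17, -4, -15, -17, -14]
  [-20, 6, -5, -4, -9]
  [-14, -15, -17, -8, 1]
  [-9, 8, -3, -2, 6]
  [-9, 4, -3, -3, 6]
M^⊗3:
  [-20, -7, -17, -14, -5]
  [-10, 3, -4, -4, 5]
  [-18, 8, -3, -2, -7]
  [-8, 13, 2, 3, 7]
  [-12, 13, 2, 3, 3]
M^⊗4:
  [-23, 2, -9, -8, -8]
  [-13, 12, 1, 2, 2]
  [-8, 5, -2, -2, 7]
  [-3, 14, 3, 4, 12]
  [-3, 10, 3, 3, 12]
Key observation: the optimum is the walk 5->2->5->2->5, with weight 7 + (-1) + 7 + (-1) = 12.
Optimal value attained by: walk 5->2->5->2->5.
Answer: (M^⊗4)[5][5] = 12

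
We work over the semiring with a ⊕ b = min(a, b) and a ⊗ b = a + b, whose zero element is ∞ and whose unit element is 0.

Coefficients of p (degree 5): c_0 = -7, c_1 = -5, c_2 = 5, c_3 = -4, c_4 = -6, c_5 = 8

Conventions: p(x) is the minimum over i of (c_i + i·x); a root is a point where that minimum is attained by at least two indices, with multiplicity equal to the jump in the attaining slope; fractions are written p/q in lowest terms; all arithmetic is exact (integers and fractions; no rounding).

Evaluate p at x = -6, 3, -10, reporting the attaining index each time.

p(-6) = min(-7+0·(-6)=-7, -5+1·(-6)=-11, 5+2·(-6)=-7, -4+3·(-6)=-22, -6+4·(-6)=-30, 8+5·(-6)=-22) = -30 (attained by i=4)
p(3) = min(-7+0·3=-7, -5+1·3=-2, 5+2·3=11, -4+3·3=5, -6+4·3=6, 8+5·3=23) = -7 (attained by i=0)
p(-10) = min(-7+0·(-10)=-7, -5+1·(-10)=-15, 5+2·(-10)=-15, -4+3·(-10)=-34, -6+4·(-10)=-46, 8+5·(-10)=-42) = -46 (attained by i=4)
Answer: p(-6) = -30; p(3) = -7; p(-10) = -46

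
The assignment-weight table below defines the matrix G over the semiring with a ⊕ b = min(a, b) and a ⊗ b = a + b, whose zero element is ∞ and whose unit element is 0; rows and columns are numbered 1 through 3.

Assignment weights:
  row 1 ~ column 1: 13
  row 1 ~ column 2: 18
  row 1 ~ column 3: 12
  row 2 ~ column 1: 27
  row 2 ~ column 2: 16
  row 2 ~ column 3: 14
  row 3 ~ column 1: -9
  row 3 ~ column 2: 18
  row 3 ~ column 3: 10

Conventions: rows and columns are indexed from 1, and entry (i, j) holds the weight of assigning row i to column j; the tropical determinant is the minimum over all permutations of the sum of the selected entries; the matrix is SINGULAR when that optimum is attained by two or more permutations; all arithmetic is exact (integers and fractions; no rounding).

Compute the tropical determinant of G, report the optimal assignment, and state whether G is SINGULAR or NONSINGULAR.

σ = (1, 2, 3): 13 + 16 + 10 = 39
σ = (1, 3, 2): 13 + 14 + 18 = 45
σ = (2, 1, 3): 18 + 27 + 10 = 55
σ = (2, 3, 1): 18 + 14 + (-9) = 23
σ = (3, 1, 2): 12 + 27 + 18 = 57
σ = (3, 2, 1): 12 + 16 + (-9) = 19
Optimal value attained by: σ = (3, 2, 1).
Answer: det⊕(G) = 19; verdict: NONSINGULAR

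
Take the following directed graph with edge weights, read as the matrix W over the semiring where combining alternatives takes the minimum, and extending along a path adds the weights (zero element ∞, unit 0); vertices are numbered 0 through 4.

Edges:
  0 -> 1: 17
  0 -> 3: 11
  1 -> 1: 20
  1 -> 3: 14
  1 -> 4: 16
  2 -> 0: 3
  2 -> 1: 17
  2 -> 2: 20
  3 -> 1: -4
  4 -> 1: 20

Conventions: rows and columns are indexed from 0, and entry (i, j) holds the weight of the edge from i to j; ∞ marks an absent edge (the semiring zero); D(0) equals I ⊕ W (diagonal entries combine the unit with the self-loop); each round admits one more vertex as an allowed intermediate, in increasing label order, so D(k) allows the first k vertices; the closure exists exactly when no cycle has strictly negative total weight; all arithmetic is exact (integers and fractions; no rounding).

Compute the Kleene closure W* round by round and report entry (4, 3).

D(0):
  [0, 17, ∞, 11, ∞]
  [∞, 0, ∞, 14, 16]
  [3, 17, 0, ∞, ∞]
  [∞, -4, ∞, 0, ∞]
  [∞, 20, ∞, ∞, 0]
D(1):
  [0, 17, ∞, 11, ∞]
  [∞, 0, ∞, 14, 16]
  [3, 17, 0, 14, ∞]
  [∞, -4, ∞, 0, ∞]
  [∞, 20, ∞, ∞, 0]
D(2):
  [0, 17, ∞, 11, 33]
  [∞, 0, ∞, 14, 16]
  [3, 17, 0, 14, 33]
  [∞, -4, ∞, 0, 12]
  [∞, 20, ∞, 34, 0]
D(3):
  [0, 17, ∞, 11, 33]
  [∞, 0, ∞, 14, 16]
  [3, 17, 0, 14, 33]
  [∞, -4, ∞, 0, 12]
  [∞, 20, ∞, 34, 0]
D(4):
  [0, 7, ∞, 11, 23]
  [∞, 0, ∞, 14, 16]
  [3, 10, 0, 14, 26]
  [∞, -4, ∞, 0, 12]
  [∞, 20, ∞, 34, 0]
D(5):
  [0, 7, ∞, 11, 23]
  [∞, 0, ∞, 14, 16]
  [3, 10, 0, 14, 26]
  [∞, -4, ∞, 0, 12]
  [∞, 20, ∞, 34, 0]
Answer: W*[4][3] = 34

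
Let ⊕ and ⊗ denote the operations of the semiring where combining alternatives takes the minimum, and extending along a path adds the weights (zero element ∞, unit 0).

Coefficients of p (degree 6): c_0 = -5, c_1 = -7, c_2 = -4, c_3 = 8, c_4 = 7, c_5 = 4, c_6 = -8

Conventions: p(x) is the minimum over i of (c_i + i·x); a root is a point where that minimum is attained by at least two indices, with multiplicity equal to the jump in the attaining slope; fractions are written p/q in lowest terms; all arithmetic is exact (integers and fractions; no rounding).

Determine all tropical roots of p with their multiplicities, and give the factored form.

hull edge (i=0, c=-5) to (i=1, c=-7): slope -2, span 1
hull edge (i=1, c=-7) to (i=6, c=-8): slope -1/5, span 5
Factored form: p(x) = -8 ⊗ (x ⊕ 1/5) ⊗ (x ⊕ 1/5) ⊗ (x ⊕ 1/5) ⊗ (x ⊕ 1/5) ⊗ (x ⊕ 1/5) ⊗ (x ⊕ 2)
Answer: roots = 1/5 (mult 5), 2 (mult 1)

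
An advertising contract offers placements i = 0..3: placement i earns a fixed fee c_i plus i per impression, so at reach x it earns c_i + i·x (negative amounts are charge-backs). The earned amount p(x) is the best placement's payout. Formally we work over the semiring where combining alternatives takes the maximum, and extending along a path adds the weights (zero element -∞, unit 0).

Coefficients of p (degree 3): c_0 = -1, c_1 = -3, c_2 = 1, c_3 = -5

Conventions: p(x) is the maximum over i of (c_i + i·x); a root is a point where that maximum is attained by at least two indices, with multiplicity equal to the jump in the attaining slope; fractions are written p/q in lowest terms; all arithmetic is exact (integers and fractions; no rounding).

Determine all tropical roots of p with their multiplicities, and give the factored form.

hull edge (i=0, c=-1) to (i=2, c=1): slope 1, span 2
hull edge (i=2, c=1) to (i=3, c=-5): slope -6, span 1
Factored form: p(x) = -5 ⊗ (x ⊕ (-1)) ⊗ (x ⊕ (-1)) ⊗ (x ⊕ 6)
Answer: roots = -1 (mult 2), 6 (mult 1)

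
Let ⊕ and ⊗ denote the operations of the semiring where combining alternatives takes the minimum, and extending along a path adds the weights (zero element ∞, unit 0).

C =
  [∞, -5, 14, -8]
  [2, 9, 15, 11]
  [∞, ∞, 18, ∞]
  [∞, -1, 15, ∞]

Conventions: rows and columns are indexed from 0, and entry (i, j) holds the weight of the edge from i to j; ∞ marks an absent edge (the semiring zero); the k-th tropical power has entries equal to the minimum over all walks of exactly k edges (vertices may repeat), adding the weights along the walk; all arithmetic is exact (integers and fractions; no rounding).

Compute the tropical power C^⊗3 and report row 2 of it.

C^⊗2:
  [-3, -9, 7, 6]
  [11, -3, 16, -6]
  [∞, ∞, 36, ∞]
  [1, 8, 14, 10]
C^⊗3:
  [-7, -8, 6, -11]
  [-1, -7, 9, 3]
  [∞, ∞, 54, ∞]
  [10, -4, 15, -7]
Answer: row 2 of C^⊗3 = [∞, ∞, 54, ∞]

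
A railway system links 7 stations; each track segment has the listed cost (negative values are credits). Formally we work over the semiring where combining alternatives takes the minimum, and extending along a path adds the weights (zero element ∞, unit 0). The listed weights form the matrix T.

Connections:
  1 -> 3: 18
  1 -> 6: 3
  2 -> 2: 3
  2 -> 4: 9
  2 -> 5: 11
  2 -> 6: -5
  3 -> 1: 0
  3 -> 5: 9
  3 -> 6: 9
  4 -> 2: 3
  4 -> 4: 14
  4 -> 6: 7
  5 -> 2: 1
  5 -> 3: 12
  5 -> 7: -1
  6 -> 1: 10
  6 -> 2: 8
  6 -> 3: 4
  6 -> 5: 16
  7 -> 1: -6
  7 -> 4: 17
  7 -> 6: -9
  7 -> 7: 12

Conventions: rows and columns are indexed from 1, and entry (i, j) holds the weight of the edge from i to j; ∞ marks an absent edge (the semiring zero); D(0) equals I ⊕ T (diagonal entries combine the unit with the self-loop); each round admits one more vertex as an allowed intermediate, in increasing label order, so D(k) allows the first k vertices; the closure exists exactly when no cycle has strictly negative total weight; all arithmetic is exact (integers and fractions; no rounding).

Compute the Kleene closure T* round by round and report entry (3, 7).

D(0):
  [0, ∞, 18, ∞, ∞, 3, ∞]
  [∞, 0, ∞, 9, 11, -5, ∞]
  [0, ∞, 0, ∞, 9, 9, ∞]
  [∞, 3, ∞, 0, ∞, 7, ∞]
  [∞, 1, 12, ∞, 0, ∞, -1]
  [10, 8, 4, ∞, 16, 0, ∞]
  [-6, ∞, ∞, 17, ∞, -9, 0]
D(1):
  [0, ∞, 18, ∞, ∞, 3, ∞]
  [∞, 0, ∞, 9, 11, -5, ∞]
  [0, ∞, 0, ∞, 9, 3, ∞]
  [∞, 3, ∞, 0, ∞, 7, ∞]
  [∞, 1, 12, ∞, 0, ∞, -1]
  [10, 8, 4, ∞, 16, 0, ∞]
  [-6, ∞, 12, 17, ∞, -9, 0]
D(2):
  [0, ∞, 18, ∞, ∞, 3, ∞]
  [∞, 0, ∞, 9, 11, -5, ∞]
  [0, ∞, 0, ∞, 9, 3, ∞]
  [∞, 3, ∞, 0, 14, -2, ∞]
  [∞, 1, 12, 10, 0, -4, -1]
  [10, 8, 4, 17, 16, 0, ∞]
  [-6, ∞, 12, 17, ∞, -9, 0]
D(3):
  [0, ∞, 18, ∞, 27, 3, ∞]
  [∞, 0, ∞, 9, 11, -5, ∞]
  [0, ∞, 0, ∞, 9, 3, ∞]
  [∞, 3, ∞, 0, 14, -2, ∞]
  [12, 1, 12, 10, 0, -4, -1]
  [4, 8, 4, 17, 13, 0, ∞]
  [-6, ∞, 12, 17, 21, -9, 0]
D(4):
  [0, ∞, 18, ∞, 27, 3, ∞]
  [∞, 0, ∞, 9, 11, -5, ∞]
  [0, ∞, 0, ∞, 9, 3, ∞]
  [∞, 3, ∞, 0, 14, -2, ∞]
  [12, 1, 12, 10, 0, -4, -1]
  [4, 8, 4, 17, 13, 0, ∞]
  [-6, 20, 12, 17, 21, -9, 0]
D(5):
  [0, 28, 18, 37, 27, 3, 26]
  [23, 0, 23, 9, 11, -5, 10]
  [0, 10, 0, 19, 9, 3, 8]
  [26, 3, 26, 0, 14, -2, 13]
  [12, 1, 12, 10, 0, -4, -1]
  [4, 8, 4, 17, 13, 0, 12]
  [-6, 20, 12, 17, 21, -9, 0]
D(6):
  [0, 11, 7, 20, 16, 3, 15]
  [-1, 0, -1, 9, 8, -5, 7]
  [0, 10, 0, 19, 9, 3, 8]
  [2, 3, 2, 0, 11, -2, 10]
  [0, 1, 0, 10, 0, -4, -1]
  [4, 8, 4, 17, 13, 0, 12]
  [-6, -1, -5, 8, 4, -9, 0]
D(7):
  [0, 11, 7, 20, 16, 3, 15]
  [-1, 0, -1, 9, 8, -5, 7]
  [0, 7, 0, 16, 9, -1, 8]
  [2, 3, 2, 0, 11, -2, 10]
  [-7, -2, -6, 7, 0, -10, -1]
  [4, 8, 4, 17, 13, 0, 12]
  [-6, -1, -5, 8, 4, -9, 0]
Answer: T*[3][7] = 8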